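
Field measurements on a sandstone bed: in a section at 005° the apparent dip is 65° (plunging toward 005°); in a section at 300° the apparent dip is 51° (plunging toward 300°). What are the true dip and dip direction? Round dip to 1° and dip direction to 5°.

Represent each trace as a vector plunging at its apparent dip toward its trend (east-north-up frame): v₁ = (0.037, 0.421, -0.906), v₂ = (-0.545, 0.315, -0.777).
The plane normal is n = v₁ × v₂ ∝ (-0.042, 0.523, 0.241).
True dip = arccos(n_z / |n|) = arccos(0.4177) = 65.3°.
Dip direction = atan2(-0.042, 0.523) = 355° (azimuth of n's horizontal projection).

true dip 65°, dip direction 355°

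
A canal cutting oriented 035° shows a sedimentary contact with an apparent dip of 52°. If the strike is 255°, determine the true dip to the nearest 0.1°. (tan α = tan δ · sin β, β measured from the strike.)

63.3°

The section is 40° from the strike.
tan(true dip) = tan 52° / sin 40° = 1.9912
true dip = arctan 1.9912 = 63.33°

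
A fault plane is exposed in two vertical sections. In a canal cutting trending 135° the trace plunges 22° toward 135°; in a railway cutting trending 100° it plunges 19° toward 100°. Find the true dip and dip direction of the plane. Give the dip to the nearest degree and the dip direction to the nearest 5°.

true dip 22°, dip direction 130°

The two traces are lines in the plane: v₁ = (sin 135°·cos 22°, cos 135°·cos 22°, −sin 22°), v₂ = (sin 100°·cos 19°, cos 100°·cos 19°, −sin 19°).
The plane normal is n = v₁ × v₂ ∝ (0.152, -0.135, 0.503).
Dip δ = arctan(|n_h|/n_z) = arctan(0.203/0.503) = 22.0°.
The horizontal component of n points toward azimuth atan2(n_x, n_y) = 132°, the dip direction.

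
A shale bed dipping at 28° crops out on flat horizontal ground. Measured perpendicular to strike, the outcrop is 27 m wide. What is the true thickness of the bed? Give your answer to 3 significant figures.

True thickness t = w · sin(dip) = 27 × sin 28°
t = 27 × 0.4695 = 12.676 m

12.7 m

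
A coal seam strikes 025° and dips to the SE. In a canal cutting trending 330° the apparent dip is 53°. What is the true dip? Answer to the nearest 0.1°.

The section is 55° from the strike.
tan δ = tan α / sin β = tan 53° / sin 55° = 1.3270 / 0.8192 = 1.6200
true dip = arctan 1.6200 = 58.31°

58.3°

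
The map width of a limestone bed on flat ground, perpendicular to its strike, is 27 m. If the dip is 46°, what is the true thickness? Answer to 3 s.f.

19.4 m

True thickness t = w · sin(dip) = 27 × sin 46°
t = 27 × 0.7193 = 19.422 m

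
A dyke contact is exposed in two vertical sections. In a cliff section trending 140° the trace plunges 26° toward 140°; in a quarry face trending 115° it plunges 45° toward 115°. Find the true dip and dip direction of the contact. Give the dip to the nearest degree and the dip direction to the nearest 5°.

true dip 55°, dip direction 070°

Each apparent-dip line lies in the plane. As unit vectors (x east, y north, z up), v₁ plunges 26°→140° and v₂ plunges 45°→115°.
Cross product v₁ × v₂ gives the pole to the plane: n ∝ (0.356, 0.128, 0.269).
Dip δ = arctan(|n_h|/n_z) = arctan(0.378/0.269) = 54.6°.
Dip direction = azimuth of (n_x, n_y) = atan2(0.356, 0.128) = 70°.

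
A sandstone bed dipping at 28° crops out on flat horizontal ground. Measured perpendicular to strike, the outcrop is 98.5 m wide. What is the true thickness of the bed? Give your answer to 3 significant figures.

True thickness t = w · sin(dip) = 98.5 × sin 28°
t = 98.5 × 0.4695 = 46.243 m

46.2 m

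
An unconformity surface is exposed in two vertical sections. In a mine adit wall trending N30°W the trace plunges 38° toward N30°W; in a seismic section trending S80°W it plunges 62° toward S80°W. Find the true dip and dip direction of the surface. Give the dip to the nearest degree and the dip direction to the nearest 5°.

true dip 62°, dip direction 265°

The two traces are lines in the plane: v₁ = (sin 330°·cos 38°, cos 330°·cos 38°, −sin 38°), v₂ = (sin 260°·cos 62°, cos 260°·cos 62°, −sin 62°).
Cross product v₁ × v₂ gives the pole to the plane: n ∝ (-0.653, -0.063, 0.348).
tan δ = √(n_x²+n_y²)/n_z = 0.656/0.348, so δ = 62.1°.
Dip direction = azimuth of (n_x, n_y) = atan2(-0.653, -0.063) = 264°.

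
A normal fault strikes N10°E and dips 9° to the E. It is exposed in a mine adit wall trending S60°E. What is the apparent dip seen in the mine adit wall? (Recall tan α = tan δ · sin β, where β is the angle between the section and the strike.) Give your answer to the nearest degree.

8°

The strike is N10°E and the section trends S60°E; the acute angle between them is β = 70°.
tan α = tan 9° × sin 70° = 0.1584 × 0.9397 = 0.1488
α = arctan(0.1488) = 8.47°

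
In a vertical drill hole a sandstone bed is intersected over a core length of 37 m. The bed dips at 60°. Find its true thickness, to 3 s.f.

True thickness t = h · cos(dip) = 37 × cos 60°
t = 37 × 0.5000 = 18.500 m

18.5 m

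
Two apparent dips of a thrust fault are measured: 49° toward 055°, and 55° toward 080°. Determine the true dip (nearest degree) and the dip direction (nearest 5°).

The two traces are lines in the plane: v₁ = (sin 55°·cos 49°, cos 55°·cos 49°, −sin 49°), v₂ = (sin 80°·cos 55°, cos 80°·cos 55°, −sin 55°).
n = v₁ × v₂ = (0.233, -0.014, 0.159) (taken with n_z > 0).
Dip δ = arctan(|n_h|/n_z) = arctan(0.233/0.159) = 55.7°.
Dip direction = azimuth of (n_x, n_y) = atan2(0.233, -0.014) = 93°.

true dip 56°, dip direction 095°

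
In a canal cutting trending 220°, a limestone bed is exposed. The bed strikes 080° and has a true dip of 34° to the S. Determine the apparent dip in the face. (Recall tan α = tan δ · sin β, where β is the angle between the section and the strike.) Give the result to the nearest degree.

23°

The strike is 080° and the section trends 220°; the acute angle between them is β = 40°.
tan α = tan 34° × sin 40° = 0.6745 × 0.6428 = 0.4336
apparent dip = arctan 0.4336 = 23.44°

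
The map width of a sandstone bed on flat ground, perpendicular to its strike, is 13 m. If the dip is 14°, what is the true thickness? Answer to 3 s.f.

3.14 m

True thickness t = w · sin(dip) = 13 × sin 14°
t = 13 × 0.2419 = 3.145 m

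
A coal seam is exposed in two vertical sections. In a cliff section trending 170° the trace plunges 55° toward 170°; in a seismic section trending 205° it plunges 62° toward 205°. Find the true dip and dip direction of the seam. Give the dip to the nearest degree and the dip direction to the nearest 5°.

true dip 62°, dip direction 210°

The two traces are lines in the plane: v₁ = (sin 170°·cos 55°, cos 170°·cos 55°, −sin 55°), v₂ = (sin 205°·cos 62°, cos 205°·cos 62°, −sin 62°).
The plane normal is n = v₁ × v₂ ∝ (-0.150, -0.250, 0.154).
Dip δ = arctan(|n_h|/n_z) = arctan(0.292/0.154) = 62.1°.
Dip direction = atan2(-0.150, -0.250) = 211° (azimuth of n's horizontal projection).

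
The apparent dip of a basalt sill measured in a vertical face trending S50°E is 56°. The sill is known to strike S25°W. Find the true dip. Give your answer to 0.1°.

56.9°

The section is 75° from the strike.
tan δ = tan α / sin β = tan 56° / sin 75° = 1.4826 / 0.9659 = 1.5349
true dip = arctan 1.5349 = 56.91°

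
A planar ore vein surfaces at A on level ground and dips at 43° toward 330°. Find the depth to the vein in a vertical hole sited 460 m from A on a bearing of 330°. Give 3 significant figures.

The hole is directly down-dip from the outcrop, so the down-dip offset is 460 m.
Depth = down-dip offset × tan(dip) = 460.00 × tan 43° = 460.00 × 0.9325
Depth = 428.96 m

429 m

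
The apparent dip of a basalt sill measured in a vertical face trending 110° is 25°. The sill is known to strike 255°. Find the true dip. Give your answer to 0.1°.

β = acute angle between strike 255° and section 110° = 35°.
tan δ = tan α / sin β = tan 25° / sin 35° = 0.4663 / 0.5736 = 0.8130
true dip = arctan 0.8130 = 39.11°

39.1°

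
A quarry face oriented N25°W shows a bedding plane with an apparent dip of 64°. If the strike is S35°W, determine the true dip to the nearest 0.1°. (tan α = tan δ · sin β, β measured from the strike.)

The section is 60° from the strike.
tan δ = tan α / sin β = tan 64° / sin 60° = 2.0503 / 0.8660 = 2.3675
true dip = arctan 2.3675 = 67.10°

67.1°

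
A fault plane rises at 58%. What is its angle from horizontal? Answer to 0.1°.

30.1°

tan θ = 58/100 = 0.5800
θ = arctan(0.5800) = 30.11°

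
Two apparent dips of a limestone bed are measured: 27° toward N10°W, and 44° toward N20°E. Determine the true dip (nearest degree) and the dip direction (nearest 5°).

true dip 49°, dip direction 055°

Represent each trace as a vector plunging at its apparent dip toward its trend (east-north-up frame): v₁ = (-0.155, 0.877, -0.454), v₂ = (0.246, 0.676, -0.695).
Cross product v₁ × v₂ gives the pole to the plane: n ∝ (0.303, 0.219, 0.320).
tan δ = √(n_x²+n_y²)/n_z = 0.374/0.320, so δ = 49.4°.
The horizontal component of n points toward azimuth atan2(n_x, n_y) = 54°, the dip direction.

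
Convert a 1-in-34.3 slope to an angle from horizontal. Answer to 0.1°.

1.7°

tan θ = 1/34.3 = 0.0292
θ = arctan(0.0292) = 1.67°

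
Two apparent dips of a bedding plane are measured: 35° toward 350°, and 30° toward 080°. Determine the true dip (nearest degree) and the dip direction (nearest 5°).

The two traces are lines in the plane: v₁ = (sin 350°·cos 35°, cos 350°·cos 35°, −sin 35°), v₂ = (sin 80°·cos 30°, cos 80°·cos 30°, −sin 30°).
n = v₁ × v₂ = (0.317, 0.560, 0.709) (taken with n_z > 0).
tan δ = √(n_x²+n_y²)/n_z = 0.644/0.709, so δ = 42.2°.
The horizontal component of n points toward azimuth atan2(n_x, n_y) = 30°, the dip direction.

true dip 42°, dip direction 030°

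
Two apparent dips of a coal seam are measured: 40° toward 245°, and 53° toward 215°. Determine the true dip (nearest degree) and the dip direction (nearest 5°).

true dip 56°, dip direction 190°

Represent each trace as a vector plunging at its apparent dip toward its trend (east-north-up frame): v₁ = (-0.694, -0.324, -0.643), v₂ = (-0.345, -0.493, -0.799).
Cross product v₁ × v₂ gives the pole to the plane: n ∝ (-0.058, -0.333, 0.231).
Dip δ = arctan(|n_h|/n_z) = arctan(0.338/0.231) = 55.7°.
Dip direction = atan2(-0.058, -0.333) = 190° (azimuth of n's horizontal projection).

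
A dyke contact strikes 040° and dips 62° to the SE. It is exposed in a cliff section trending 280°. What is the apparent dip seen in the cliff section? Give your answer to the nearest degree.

58°

The section lies 60° from the strike.
tan(apparent dip) = tan 62° · sin 60° = 1.6288
α = arctan(1.6288) = 58.45°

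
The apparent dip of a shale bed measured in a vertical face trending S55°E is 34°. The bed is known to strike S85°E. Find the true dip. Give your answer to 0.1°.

β = acute angle between strike S85°E and section S55°E = 30°.
tan δ = tan α / sin β = tan 34° / sin 30° = 0.6745 / 0.5000 = 1.3490
true dip = arctan 1.3490 = 53.45°

53.5°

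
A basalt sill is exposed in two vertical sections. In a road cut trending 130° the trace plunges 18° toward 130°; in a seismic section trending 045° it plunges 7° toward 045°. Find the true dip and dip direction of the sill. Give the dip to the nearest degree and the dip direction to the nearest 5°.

true dip 19°, dip direction 115°

Represent each trace as a vector plunging at its apparent dip toward its trend (east-north-up frame): v₁ = (0.729, -0.611, -0.309), v₂ = (0.702, 0.702, -0.122).
Cross product v₁ × v₂ gives the pole to the plane: n ∝ (0.291, -0.128, 0.940).
tan δ = √(n_x²+n_y²)/n_z = 0.318/0.940, so δ = 18.7°.
Dip direction = atan2(0.291, -0.128) = 114° (azimuth of n's horizontal projection).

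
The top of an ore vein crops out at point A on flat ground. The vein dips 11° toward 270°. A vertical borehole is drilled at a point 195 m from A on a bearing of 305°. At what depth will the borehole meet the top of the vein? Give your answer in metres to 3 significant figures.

31.0 m

The hole lies 35° from the dip direction, so the down-dip offset is 195 × cos 35° = 159.73 m.
Depth = down-dip offset × tan(dip) = 159.73 × tan 11° = 159.73 × 0.1944
Depth = 31.05 m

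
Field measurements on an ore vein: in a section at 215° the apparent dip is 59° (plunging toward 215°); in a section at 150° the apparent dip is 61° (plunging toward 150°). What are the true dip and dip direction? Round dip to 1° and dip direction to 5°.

true dip 64°, dip direction 180°

Represent each trace as a vector plunging at its apparent dip toward its trend (east-north-up frame): v₁ = (-0.295, -0.422, -0.857), v₂ = (0.242, -0.420, -0.875).
Cross product v₁ × v₂ gives the pole to the plane: n ∝ (0.009, -0.466, 0.226).
tan δ = √(n_x²+n_y²)/n_z = 0.466/0.226, so δ = 64.1°.
Dip direction = azimuth of (n_x, n_y) = atan2(0.009, -0.466) = 179°.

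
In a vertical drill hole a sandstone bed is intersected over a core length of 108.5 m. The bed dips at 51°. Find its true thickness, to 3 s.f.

68.3 m

True thickness t = h · cos(dip) = 108.5 × cos 51°
t = 108.5 × 0.6293 = 68.281 m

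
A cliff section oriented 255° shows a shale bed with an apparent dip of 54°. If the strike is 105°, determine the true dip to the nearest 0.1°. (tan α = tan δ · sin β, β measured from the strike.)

70.0°

β = acute angle between strike 105° and section 255° = 30°.
tan δ = tan α / sin β = tan 54° / sin 30° = 1.3764 / 0.5000 = 2.7528
δ = arctan(2.7528) = 70.04°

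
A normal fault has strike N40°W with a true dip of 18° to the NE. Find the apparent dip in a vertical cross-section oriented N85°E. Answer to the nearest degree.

The section lies 55° from the strike.
tan(apparent dip) = tan 18° · sin 55° = 0.2662
apparent dip = arctan 0.2662 = 14.90°

15°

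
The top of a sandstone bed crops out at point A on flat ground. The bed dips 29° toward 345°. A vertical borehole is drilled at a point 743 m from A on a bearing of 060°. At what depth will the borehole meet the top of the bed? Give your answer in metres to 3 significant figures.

The hole lies 75° from the dip direction, so the down-dip offset is 743 × cos 75° = 192.30 m.
Depth = down-dip offset × tan(dip) = 192.30 × tan 29° = 192.30 × 0.5543
Depth = 106.60 m

107 m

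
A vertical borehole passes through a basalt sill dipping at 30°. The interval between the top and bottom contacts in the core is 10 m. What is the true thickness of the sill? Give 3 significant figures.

8.66 m

True thickness t = h · cos(dip) = 10 × cos 30°
t = 10 × 0.8660 = 8.660 m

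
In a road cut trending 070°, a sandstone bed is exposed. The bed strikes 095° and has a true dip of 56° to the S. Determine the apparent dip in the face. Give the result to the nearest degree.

32°

The strike is 095° and the section trends 070°; the acute angle between them is β = 25°.
tan(apparent dip) = tan 56° · sin 25° = 0.6266
α = arctan(0.6266) = 32.07°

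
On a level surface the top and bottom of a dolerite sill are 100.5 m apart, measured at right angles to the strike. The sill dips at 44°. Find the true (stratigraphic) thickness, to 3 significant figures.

69.8 m

True thickness t = w · sin(dip) = 100.5 × sin 44°
t = 100.5 × 0.6947 = 69.813 m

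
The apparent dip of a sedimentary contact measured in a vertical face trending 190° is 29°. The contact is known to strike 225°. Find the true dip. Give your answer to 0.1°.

44.0°

β = acute angle between strike 225° and section 190° = 35°.
tan δ = tan α / sin β = tan 29° / sin 35° = 0.5543 / 0.5736 = 0.9664
δ = arctan(0.9664) = 44.02°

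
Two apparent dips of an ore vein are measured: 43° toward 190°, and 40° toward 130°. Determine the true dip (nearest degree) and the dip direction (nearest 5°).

true dip 46°, dip direction 165°

Represent each trace as a vector plunging at its apparent dip toward its trend (east-north-up frame): v₁ = (-0.127, -0.720, -0.682), v₂ = (0.587, -0.492, -0.643).
n = v₁ × v₂ = (0.127, -0.482, 0.485) (taken with n_z > 0).
Dip δ = arctan(|n_h|/n_z) = arctan(0.498/0.485) = 45.8°.
Dip direction = azimuth of (n_x, n_y) = atan2(0.127, -0.482) = 165°.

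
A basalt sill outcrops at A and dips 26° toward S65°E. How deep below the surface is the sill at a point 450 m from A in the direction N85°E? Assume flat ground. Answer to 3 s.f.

190 m

The hole lies 30° from the dip direction, so the down-dip offset is 450 × cos 30° = 389.71 m.
Depth = down-dip offset × tan(dip) = 389.71 × tan 26° = 389.71 × 0.4877
Depth = 190.07 m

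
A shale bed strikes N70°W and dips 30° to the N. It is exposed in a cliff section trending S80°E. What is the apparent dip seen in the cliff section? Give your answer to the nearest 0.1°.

Angle between strike (N70°W) and section (S80°E): β = 10°.
tan(apparent dip) = tan 30° · sin 10° = 0.1003
apparent dip = arctan 0.1003 = 5.73°

5.7°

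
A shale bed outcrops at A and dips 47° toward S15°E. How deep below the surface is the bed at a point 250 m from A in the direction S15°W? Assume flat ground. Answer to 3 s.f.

232 m

The hole lies 30° from the dip direction, so the down-dip offset is 250 × cos 30° = 216.51 m.
Depth = down-dip offset × tan(dip) = 216.51 × tan 47° = 216.51 × 1.0724
Depth = 232.17 m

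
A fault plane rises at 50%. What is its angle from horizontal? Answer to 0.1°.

tan θ = 50/100 = 0.5000
θ = arctan(0.5000) = 26.57°

26.6°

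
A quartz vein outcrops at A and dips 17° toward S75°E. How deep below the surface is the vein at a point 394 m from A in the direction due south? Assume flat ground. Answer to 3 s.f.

The hole lies 75° from the dip direction, so the down-dip offset is 394 × cos 75° = 101.97 m.
Depth = down-dip offset × tan(dip) = 101.97 × tan 17° = 101.97 × 0.3057
Depth = 31.18 m

31.2 m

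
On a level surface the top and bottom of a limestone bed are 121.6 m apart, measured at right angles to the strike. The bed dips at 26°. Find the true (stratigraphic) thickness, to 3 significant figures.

53.3 m

True thickness t = w · sin(dip) = 121.6 × sin 26°
t = 121.6 × 0.4384 = 53.306 m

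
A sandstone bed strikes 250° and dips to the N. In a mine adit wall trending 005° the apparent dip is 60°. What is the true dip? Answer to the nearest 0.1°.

β = acute angle between strike 250° and section 005° = 65°.
tan δ = tan α / sin β = tan 60° / sin 65° = 1.7321 / 0.9063 = 1.9111
δ = arctan(1.9111) = 62.38°

62.4°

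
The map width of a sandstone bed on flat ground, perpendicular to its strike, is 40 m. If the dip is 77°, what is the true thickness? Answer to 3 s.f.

39.0 m

True thickness t = w · sin(dip) = 40 × sin 77°
t = 40 × 0.9744 = 38.975 m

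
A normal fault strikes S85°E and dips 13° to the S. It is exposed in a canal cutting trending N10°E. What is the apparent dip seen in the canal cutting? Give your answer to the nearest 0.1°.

The section lies 85° from the strike.
tan α = tan 13° × sin 85° = 0.2309 × 0.9962 = 0.2300
apparent dip = arctan 0.2300 = 12.95°

13.0°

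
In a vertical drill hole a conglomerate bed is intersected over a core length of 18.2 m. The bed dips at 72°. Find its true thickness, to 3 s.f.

True thickness t = h · cos(dip) = 18.2 × cos 72°
t = 18.2 × 0.3090 = 5.624 m

5.62 m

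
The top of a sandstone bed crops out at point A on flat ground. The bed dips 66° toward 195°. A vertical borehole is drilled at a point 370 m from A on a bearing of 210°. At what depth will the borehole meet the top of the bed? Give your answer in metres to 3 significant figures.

The hole lies 15° from the dip direction, so the down-dip offset is 370 × cos 15° = 357.39 m.
Depth = down-dip offset × tan(dip) = 357.39 × tan 66° = 357.39 × 2.2460
Depth = 802.72 m

803 m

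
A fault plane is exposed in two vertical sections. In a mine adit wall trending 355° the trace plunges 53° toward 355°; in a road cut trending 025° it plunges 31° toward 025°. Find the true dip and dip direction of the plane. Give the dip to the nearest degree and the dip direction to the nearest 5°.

true dip 60°, dip direction 315°

Represent each trace as a vector plunging at its apparent dip toward its trend (east-north-up frame): v₁ = (-0.052, 0.600, -0.799), v₂ = (0.362, 0.777, -0.515).
Cross product v₁ × v₂ gives the pole to the plane: n ∝ (-0.312, 0.316, 0.258).
tan δ = √(n_x²+n_y²)/n_z = 0.444/0.258, so δ = 59.8°.
Dip direction = atan2(-0.312, 0.316) = 315° (azimuth of n's horizontal projection).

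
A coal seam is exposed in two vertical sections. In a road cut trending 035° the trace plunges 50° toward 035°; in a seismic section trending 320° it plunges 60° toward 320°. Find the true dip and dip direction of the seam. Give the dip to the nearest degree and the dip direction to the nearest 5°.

true dip 62°, dip direction 345°

The two traces are lines in the plane: v₁ = (sin 35°·cos 50°, cos 35°·cos 50°, −sin 50°), v₂ = (sin 320°·cos 60°, cos 320°·cos 60°, −sin 60°).
Cross product v₁ × v₂ gives the pole to the plane: n ∝ (-0.163, 0.565, 0.310).
tan δ = √(n_x²+n_y²)/n_z = 0.588/0.310, so δ = 62.2°.
Dip direction = azimuth of (n_x, n_y) = atan2(-0.163, 0.565) = 344°.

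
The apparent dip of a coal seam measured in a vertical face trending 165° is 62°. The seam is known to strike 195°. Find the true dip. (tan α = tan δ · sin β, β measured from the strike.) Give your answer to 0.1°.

The section is 30° from the strike.
tan δ = tan α / sin β = tan 62° / sin 30° = 1.8807 / 0.5000 = 3.7615
δ = arctan(3.7615) = 75.11°

75.1°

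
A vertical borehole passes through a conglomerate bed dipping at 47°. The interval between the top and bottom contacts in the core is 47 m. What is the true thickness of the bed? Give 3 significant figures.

True thickness t = h · cos(dip) = 47 × cos 47°
t = 47 × 0.6820 = 32.054 m

32.1 m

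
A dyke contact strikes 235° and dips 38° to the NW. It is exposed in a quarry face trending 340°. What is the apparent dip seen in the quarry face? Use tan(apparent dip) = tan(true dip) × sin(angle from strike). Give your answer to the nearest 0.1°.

37.0°

Angle between strike (235°) and section (340°): β = 75°.
tan(apparent dip) = tan 38° · sin 75° = 0.7547
apparent dip = arctan 0.7547 = 37.04°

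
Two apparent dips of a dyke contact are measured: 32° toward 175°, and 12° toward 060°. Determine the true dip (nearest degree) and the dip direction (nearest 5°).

true dip 39°, dip direction 135°

Represent each trace as a vector plunging at its apparent dip toward its trend (east-north-up frame): v₁ = (0.074, -0.845, -0.530), v₂ = (0.847, 0.489, -0.208).
Cross product v₁ × v₂ gives the pole to the plane: n ∝ (0.435, -0.434, 0.752).
tan δ = √(n_x²+n_y²)/n_z = 0.614/0.752, so δ = 39.2°.
The horizontal component of n points toward azimuth atan2(n_x, n_y) = 135°, the dip direction.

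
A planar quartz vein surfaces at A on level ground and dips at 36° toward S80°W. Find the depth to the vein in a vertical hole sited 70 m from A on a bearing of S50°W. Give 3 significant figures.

The hole lies 30° from the dip direction, so the down-dip offset is 70 × cos 30° = 60.62 m.
Depth = down-dip offset × tan(dip) = 60.62 × tan 36° = 60.62 × 0.7265
Depth = 44.04 m

44.0 m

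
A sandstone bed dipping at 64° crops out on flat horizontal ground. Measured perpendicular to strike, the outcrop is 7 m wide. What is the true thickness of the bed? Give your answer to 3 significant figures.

6.29 m

True thickness t = w · sin(dip) = 7 × sin 64°
t = 7 × 0.8988 = 6.292 m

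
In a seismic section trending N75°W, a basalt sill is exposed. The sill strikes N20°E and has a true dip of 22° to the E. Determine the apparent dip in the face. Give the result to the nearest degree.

22°

The strike is N20°E and the section trends N75°W; the acute angle between them is β = 85°.
tan α = tan 22° × sin 85° = 0.4040 × 0.9962 = 0.4025
α = arctan(0.4025) = 21.92°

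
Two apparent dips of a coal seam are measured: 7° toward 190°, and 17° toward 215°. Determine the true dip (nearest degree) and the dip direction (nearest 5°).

true dip 25°, dip direction 265°

Each apparent-dip line lies in the plane. As unit vectors (x east, y north, z up), v₁ plunges 7°→190° and v₂ plunges 17°→215°.
The plane normal is n = v₁ × v₂ ∝ (-0.190, -0.016, 0.401).
True dip = arccos(n_z / |n|) = arccos(0.9029) = 25.5°.
Dip direction = atan2(-0.190, -0.016) = 265° (azimuth of n's horizontal projection).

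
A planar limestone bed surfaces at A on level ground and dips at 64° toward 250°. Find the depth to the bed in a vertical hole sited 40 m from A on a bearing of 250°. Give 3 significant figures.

82.0 m

The hole is directly down-dip from the outcrop, so the down-dip offset is 40 m.
Depth = down-dip offset × tan(dip) = 40.00 × tan 64° = 40.00 × 2.0503
Depth = 82.01 m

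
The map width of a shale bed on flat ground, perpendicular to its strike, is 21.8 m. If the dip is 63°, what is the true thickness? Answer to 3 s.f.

19.4 m

True thickness t = w · sin(dip) = 21.8 × sin 63°
t = 21.8 × 0.8910 = 19.424 m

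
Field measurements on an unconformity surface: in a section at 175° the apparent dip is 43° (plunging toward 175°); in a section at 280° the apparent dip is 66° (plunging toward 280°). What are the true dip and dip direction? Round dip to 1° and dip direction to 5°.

true dip 70°, dip direction 245°

The two traces are lines in the plane: v₁ = (sin 175°·cos 43°, cos 175°·cos 43°, −sin 43°), v₂ = (sin 280°·cos 66°, cos 280°·cos 66°, −sin 66°).
n = v₁ × v₂ = (-0.714, -0.331, 0.287) (taken with n_z > 0).
tan δ = √(n_x²+n_y²)/n_z = 0.787/0.287, so δ = 69.9°.
Dip direction = azimuth of (n_x, n_y) = atan2(-0.714, -0.331) = 245°.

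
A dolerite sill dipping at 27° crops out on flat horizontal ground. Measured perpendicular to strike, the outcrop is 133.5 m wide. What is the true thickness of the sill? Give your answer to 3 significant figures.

60.6 m

True thickness t = w · sin(dip) = 133.5 × sin 27°
t = 133.5 × 0.4540 = 60.608 m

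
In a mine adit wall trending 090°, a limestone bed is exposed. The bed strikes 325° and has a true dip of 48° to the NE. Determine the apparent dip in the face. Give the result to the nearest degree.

42°

The section lies 55° from the strike.
tan α = tan 48° × sin 55° = 1.1106 × 0.8192 = 0.9098
α = arctan(0.9098) = 42.29°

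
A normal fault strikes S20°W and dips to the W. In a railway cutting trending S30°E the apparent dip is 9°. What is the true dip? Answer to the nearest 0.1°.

β = acute angle between strike S20°W and section S30°E = 50°.
tan δ = tan α / sin β = tan 9° / sin 50° = 0.1584 / 0.7660 = 0.2068
δ = arctan(0.2068) = 11.68°

11.7°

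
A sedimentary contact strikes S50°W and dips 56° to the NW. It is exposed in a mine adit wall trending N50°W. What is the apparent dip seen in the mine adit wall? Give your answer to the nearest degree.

56°

Angle between strike (S50°W) and section (N50°W): β = 80°.
tan α = tan 56° × sin 80° = 1.4826 × 0.9848 = 1.4600
apparent dip = arctan 1.4600 = 55.59°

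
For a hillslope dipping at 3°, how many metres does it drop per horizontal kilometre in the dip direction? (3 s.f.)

52.4 m

drop per km = 1000 × tan 3° = 1000 × 0.0524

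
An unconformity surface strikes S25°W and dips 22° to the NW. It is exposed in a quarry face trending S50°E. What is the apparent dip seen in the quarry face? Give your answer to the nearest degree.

21°

The section lies 75° from the strike.
tan α = tan 22° × sin 75° = 0.4040 × 0.9659 = 0.3903
apparent dip = arctan 0.3903 = 21.32°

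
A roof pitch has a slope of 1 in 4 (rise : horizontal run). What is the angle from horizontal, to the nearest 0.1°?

tan θ = 1/4 = 0.2500
θ = arctan(0.2500) = 14.04°

14.0°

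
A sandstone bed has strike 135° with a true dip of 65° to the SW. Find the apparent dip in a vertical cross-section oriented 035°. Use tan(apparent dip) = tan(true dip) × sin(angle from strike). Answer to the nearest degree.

The section lies 80° from the strike.
tan α = tan 65° × sin 80° = 2.1445 × 0.9848 = 2.1119
apparent dip = arctan 2.1119 = 64.66°

65°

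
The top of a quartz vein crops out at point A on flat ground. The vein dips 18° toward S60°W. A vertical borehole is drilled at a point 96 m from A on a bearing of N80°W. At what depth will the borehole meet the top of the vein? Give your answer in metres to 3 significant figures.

23.9 m

The hole lies 40° from the dip direction, so the down-dip offset is 96 × cos 40° = 73.54 m.
Depth = down-dip offset × tan(dip) = 73.54 × tan 18° = 73.54 × 0.3249
Depth = 23.89 m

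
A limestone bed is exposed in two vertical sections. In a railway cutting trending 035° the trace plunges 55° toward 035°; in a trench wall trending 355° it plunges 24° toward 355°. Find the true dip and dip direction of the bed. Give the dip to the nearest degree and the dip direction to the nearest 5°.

The two traces are lines in the plane: v₁ = (sin 35°·cos 55°, cos 35°·cos 55°, −sin 55°), v₂ = (sin 355°·cos 24°, cos 355°·cos 24°, −sin 24°).
Cross product v₁ × v₂ gives the pole to the plane: n ∝ (0.554, 0.199, 0.337).
Dip δ = arctan(|n_h|/n_z) = arctan(0.589/0.337) = 60.2°.
The horizontal component of n points toward azimuth atan2(n_x, n_y) = 70°, the dip direction.

true dip 60°, dip direction 070°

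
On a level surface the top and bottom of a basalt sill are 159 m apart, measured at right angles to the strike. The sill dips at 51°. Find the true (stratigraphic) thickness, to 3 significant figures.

124 m

True thickness t = w · sin(dip) = 159 × sin 51°
t = 159 × 0.7771 = 123.566 m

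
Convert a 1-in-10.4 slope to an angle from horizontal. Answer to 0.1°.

5.5°

tan θ = 1/10.4 = 0.0962
θ = arctan(0.0962) = 5.49°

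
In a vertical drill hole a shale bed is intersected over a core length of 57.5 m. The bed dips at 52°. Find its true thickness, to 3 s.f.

35.4 m

True thickness t = h · cos(dip) = 57.5 × cos 52°
t = 57.5 × 0.6157 = 35.401 m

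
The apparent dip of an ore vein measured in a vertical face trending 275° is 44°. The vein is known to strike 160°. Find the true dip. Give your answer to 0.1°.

46.8°

The section is 65° from the strike.
tan δ = tan α / sin β = tan 44° / sin 65° = 0.9657 / 0.9063 = 1.0655
δ = arctan(1.0655) = 46.82°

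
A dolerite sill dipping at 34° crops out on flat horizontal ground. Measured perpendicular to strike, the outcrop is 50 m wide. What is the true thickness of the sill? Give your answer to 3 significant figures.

28.0 m

True thickness t = w · sin(dip) = 50 × sin 34°
t = 50 × 0.5592 = 27.960 m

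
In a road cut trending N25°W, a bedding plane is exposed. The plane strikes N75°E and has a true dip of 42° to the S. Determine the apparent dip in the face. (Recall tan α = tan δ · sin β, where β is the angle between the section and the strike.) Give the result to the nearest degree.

Angle between strike (N75°E) and section (N25°W): β = 80°.
tan(apparent dip) = tan 42° · sin 80° = 0.8867
apparent dip = arctan 0.8867 = 41.56°

42°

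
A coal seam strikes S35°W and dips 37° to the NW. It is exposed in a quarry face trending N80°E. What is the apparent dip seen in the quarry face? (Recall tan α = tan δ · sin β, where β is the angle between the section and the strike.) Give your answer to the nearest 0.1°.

28.1°

The strike is S35°W and the section trends N80°E; the acute angle between them is β = 45°.
tan α = tan 37° × sin 45° = 0.7536 × 0.7071 = 0.5328
α = arctan(0.5328) = 28.05°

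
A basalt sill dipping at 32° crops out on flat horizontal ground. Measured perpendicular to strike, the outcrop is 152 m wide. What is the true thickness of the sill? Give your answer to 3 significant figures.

True thickness t = w · sin(dip) = 152 × sin 32°
t = 152 × 0.5299 = 80.548 m

80.5 m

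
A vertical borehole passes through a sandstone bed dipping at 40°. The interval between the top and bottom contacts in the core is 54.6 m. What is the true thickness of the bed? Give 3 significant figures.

41.8 m

True thickness t = h · cos(dip) = 54.6 × cos 40°
t = 54.6 × 0.7660 = 41.826 m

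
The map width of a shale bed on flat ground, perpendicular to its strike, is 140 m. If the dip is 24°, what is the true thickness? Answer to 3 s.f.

56.9 m

True thickness t = w · sin(dip) = 140 × sin 24°
t = 140 × 0.4067 = 56.943 m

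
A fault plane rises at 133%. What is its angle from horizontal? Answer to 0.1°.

53.1°

tan θ = 133/100 = 1.3300
θ = arctan(1.3300) = 53.06°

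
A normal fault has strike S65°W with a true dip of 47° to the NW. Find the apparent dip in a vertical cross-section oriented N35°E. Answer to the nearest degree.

Angle between strike (S65°W) and section (N35°E): β = 30°.
tan α = tan 47° × sin 30° = 1.0724 × 0.5000 = 0.5362
α = arctan(0.5362) = 28.20°

28°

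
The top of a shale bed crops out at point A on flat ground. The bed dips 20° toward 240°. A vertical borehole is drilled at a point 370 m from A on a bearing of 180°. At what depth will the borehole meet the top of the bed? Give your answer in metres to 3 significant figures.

The hole lies 60° from the dip direction, so the down-dip offset is 370 × cos 60° = 185.00 m.
Depth = down-dip offset × tan(dip) = 185.00 × tan 20° = 185.00 × 0.3640
Depth = 67.33 m

67.3 m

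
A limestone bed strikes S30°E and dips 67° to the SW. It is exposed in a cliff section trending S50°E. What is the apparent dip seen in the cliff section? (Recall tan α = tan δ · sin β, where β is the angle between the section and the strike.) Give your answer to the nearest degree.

The strike is S30°E and the section trends S50°E; the acute angle between them is β = 20°.
tan(apparent dip) = tan 67° · sin 20° = 0.8057
α = arctan(0.8057) = 38.86°

39°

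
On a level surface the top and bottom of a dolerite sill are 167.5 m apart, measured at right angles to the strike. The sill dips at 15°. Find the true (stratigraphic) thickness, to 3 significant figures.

43.4 m

True thickness t = w · sin(dip) = 167.5 × sin 15°
t = 167.5 × 0.2588 = 43.352 m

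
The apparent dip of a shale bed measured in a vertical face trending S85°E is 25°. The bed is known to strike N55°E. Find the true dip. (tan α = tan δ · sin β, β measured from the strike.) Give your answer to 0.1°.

β = acute angle between strike N55°E and section S85°E = 40°.
tan(true dip) = tan 25° / sin 40° = 0.7254
true dip = arctan 0.7254 = 35.96°

36.0°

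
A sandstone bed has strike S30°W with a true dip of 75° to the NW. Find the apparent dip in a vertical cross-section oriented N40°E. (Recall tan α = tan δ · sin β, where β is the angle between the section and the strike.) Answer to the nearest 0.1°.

Angle between strike (S30°W) and section (N40°E): β = 10°.
tan α = tan 75° × sin 10° = 3.7321 × 0.1736 = 0.6481
apparent dip = arctan 0.6481 = 32.95°

32.9°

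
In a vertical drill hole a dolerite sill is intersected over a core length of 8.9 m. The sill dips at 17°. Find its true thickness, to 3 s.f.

8.51 m

True thickness t = h · cos(dip) = 8.9 × cos 17°
t = 8.9 × 0.9563 = 8.511 m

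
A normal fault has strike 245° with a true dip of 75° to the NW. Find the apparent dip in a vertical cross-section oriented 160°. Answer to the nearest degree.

The strike is 245° and the section trends 160°; the acute angle between them is β = 85°.
tan(apparent dip) = tan 75° · sin 85° = 3.7178
α = arctan(3.7178) = 74.95°

75°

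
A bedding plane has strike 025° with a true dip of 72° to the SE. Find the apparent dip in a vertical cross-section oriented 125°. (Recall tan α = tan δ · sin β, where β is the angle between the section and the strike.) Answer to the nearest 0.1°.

The strike is 025° and the section trends 125°; the acute angle between them is β = 80°.
tan α = tan 72° × sin 80° = 3.0777 × 0.9848 = 3.0309
apparent dip = arctan 3.0309 = 71.74°

71.7°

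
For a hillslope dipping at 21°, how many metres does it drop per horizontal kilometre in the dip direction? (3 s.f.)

384 m

drop per km = 1000 × tan 21° = 1000 × 0.3839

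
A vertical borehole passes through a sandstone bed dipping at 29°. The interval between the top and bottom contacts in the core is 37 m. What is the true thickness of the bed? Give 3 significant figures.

True thickness t = h · cos(dip) = 37 × cos 29°
t = 37 × 0.8746 = 32.361 m

32.4 m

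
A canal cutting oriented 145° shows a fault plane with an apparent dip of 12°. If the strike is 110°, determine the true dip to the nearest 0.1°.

The section is 35° from the strike.
tan δ = tan α / sin β = tan 12° / sin 35° = 0.2126 / 0.5736 = 0.3706
δ = arctan(0.3706) = 20.33°

20.3°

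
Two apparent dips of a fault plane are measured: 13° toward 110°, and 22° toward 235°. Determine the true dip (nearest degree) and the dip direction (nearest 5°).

true dip 35°, dip direction 180°

Represent each trace as a vector plunging at its apparent dip toward its trend (east-north-up frame): v₁ = (0.916, -0.333, -0.225), v₂ = (-0.760, -0.532, -0.375).
n = v₁ × v₂ = (-0.005, -0.514, 0.740) (taken with n_z > 0).
Dip δ = arctan(|n_h|/n_z) = arctan(0.514/0.740) = 34.8°.
Dip direction = atan2(-0.005, -0.514) = 181° (azimuth of n's horizontal projection).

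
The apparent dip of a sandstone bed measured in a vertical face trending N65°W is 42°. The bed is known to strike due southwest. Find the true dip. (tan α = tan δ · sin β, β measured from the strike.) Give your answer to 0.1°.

β = acute angle between strike due southwest and section N65°W = 70°.
tan δ = tan α / sin β = tan 42° / sin 70° = 0.9004 / 0.9397 = 0.9582
true dip = arctan 0.9582 = 43.78°

43.8°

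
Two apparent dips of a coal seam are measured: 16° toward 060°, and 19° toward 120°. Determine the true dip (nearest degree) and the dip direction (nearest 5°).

true dip 20°, dip direction 100°

Each apparent-dip line lies in the plane. As unit vectors (x east, y north, z up), v₁ plunges 16°→060° and v₂ plunges 19°→120°.
The plane normal is n = v₁ × v₂ ∝ (0.287, -0.045, 0.787).
True dip = arccos(n_z / |n|) = arccos(0.9382) = 20.2°.
The horizontal component of n points toward azimuth atan2(n_x, n_y) = 99°, the dip direction.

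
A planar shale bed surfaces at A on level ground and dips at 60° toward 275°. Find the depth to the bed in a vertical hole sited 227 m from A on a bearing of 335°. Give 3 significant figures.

197 m

The hole lies 60° from the dip direction, so the down-dip offset is 227 × cos 60° = 113.50 m.
Depth = down-dip offset × tan(dip) = 113.50 × tan 60° = 113.50 × 1.7321
Depth = 196.59 m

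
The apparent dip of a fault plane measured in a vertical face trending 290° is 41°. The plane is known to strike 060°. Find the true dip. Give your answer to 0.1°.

β = acute angle between strike 060° and section 290° = 50°.
tan δ = tan α / sin β = tan 41° / sin 50° = 0.8693 / 0.7660 = 1.1348
true dip = arctan 1.1348 = 48.61°

48.6°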